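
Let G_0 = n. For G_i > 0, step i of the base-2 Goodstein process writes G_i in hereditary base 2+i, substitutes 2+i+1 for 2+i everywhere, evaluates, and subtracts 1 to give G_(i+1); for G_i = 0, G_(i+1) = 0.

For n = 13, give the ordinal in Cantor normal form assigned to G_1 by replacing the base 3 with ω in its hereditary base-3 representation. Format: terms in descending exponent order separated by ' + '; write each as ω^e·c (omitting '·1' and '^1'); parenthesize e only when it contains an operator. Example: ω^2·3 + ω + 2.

i=0: 13 = 2^(2 + 1) + 2^2 + 1 (b=2); 2→3: 3^(3 + 1) + 3^3 + 1 = 109; 109−1 = 108
i=1: 108 = 3^(3 + 1) + 3^3 (b=3); 3→4: 4^(4 + 1) + 4^4 = 1280; 1280−1 = 1279

ω^(ω + 1) + ω^ω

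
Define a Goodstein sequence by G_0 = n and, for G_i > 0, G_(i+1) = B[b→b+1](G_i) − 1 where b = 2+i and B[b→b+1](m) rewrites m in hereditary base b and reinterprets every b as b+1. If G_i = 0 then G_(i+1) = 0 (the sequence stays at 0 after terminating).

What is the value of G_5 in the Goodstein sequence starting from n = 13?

i=0: 13 = 2^(2 + 1) + 2^2 + 1 (b=2); 2→3: 3^(3 + 1) + 3^3 + 1 = 109; 109−1 = 108
i=1: 108 = 3^(3 + 1) + 3^3 (b=3); 3→4: 4^(4 + 1) + 4^4 = 1280; 1280−1 = 1279
i=2: 1279 = 4^(4 + 1) + 3·4^3 + 3·4^2 + 3·4 + 3 (b=4); 4→5: 5^(5 + 1) + 3·5^3 + 3·5^2 + 3·5 + 3 = 16093; 16093−1 = 16092
i=3: 16092 = 5^(5 + 1) + 3·5^3 + 3·5^2 + 3·5 + 2 (b=5); 5→6: 6^(6 + 1) + 3·6^3 + 3·6^2 + 3·6 + 2 = 280712; 280712−1 = 280711
i=4: 280711 = 6^(6 + 1) + 3·6^3 + 3·6^2 + 3·6 + 1 (b=6); 6→7: 7^(7 + 1) + 3·7^3 + 3·7^2 + 3·7 + 1 = 5765999; 5765999−1 = 5765998
i=5: 5765998 = 7^(7 + 1) + 3·7^3 + 3·7^2 + 3·7 (b=7); 7→8: 8^(8 + 1) + 3·8^3 + 3·8^2 + 3·8 = 134219480; 134219480−1 = 134219479

5765998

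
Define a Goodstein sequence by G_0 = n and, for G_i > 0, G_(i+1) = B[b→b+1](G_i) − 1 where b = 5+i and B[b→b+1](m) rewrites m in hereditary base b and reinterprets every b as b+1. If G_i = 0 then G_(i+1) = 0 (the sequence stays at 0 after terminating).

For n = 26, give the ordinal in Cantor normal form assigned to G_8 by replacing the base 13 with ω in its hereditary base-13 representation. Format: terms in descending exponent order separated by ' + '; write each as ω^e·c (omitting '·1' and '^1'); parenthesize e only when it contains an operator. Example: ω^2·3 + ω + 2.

(0) 26|_5 = 5^2 + 1 ↦ 6^2 + 1|_6 = 37 ⇒ 36
(1) 36|_6 = 6^2 ↦ 7^2|_7 = 49 ⇒ 48
(2) 48|_7 = 6·7 + 6 ↦ 6·8 + 6|_8 = 54 ⇒ 53
(3) 53|_8 = 6·8 + 5 ↦ 6·9 + 5|_9 = 59 ⇒ 58
(4) 58|_9 = 6·9 + 4 ↦ 6·10 + 4|_10 = 64 ⇒ 63
(5) 63|_10 = 6·10 + 3 ↦ 6·11 + 3|_11 = 69 ⇒ 68
(6) 68|_11 = 6·11 + 2 ↦ 6·12 + 2|_12 = 74 ⇒ 73
(7) 73|_12 = 6·12 + 1 ↦ 6·13 + 1|_13 = 79 ⇒ 78

ω·6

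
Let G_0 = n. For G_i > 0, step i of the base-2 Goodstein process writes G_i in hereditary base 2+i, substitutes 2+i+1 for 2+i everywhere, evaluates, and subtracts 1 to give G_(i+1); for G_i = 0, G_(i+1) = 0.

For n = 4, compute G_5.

4 —HB2→ 2^2 —bump→ 3^3 = 27 —(−1)→ 26
26 —HB3→ 2·3^2 + 2·3 + 2 —bump→ 2·4^2 + 2·4 + 2 = 42 —(−1)→ 41
41 —HB4→ 2·4^2 + 2·4 + 1 —bump→ 2·5^2 + 2·5 + 1 = 61 —(−1)→ 60
60 —HB5→ 2·5^2 + 2·5 —bump→ 2·6^2 + 2·6 = 84 —(−1)→ 83
83 —HB6→ 2·6^2 + 6 + 5 —bump→ 2·7^2 + 7 + 5 = 110 —(−1)→ 109

109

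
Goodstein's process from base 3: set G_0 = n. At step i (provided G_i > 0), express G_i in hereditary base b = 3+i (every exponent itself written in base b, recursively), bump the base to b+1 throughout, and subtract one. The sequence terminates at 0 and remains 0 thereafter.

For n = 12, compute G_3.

37

12 —HB3→ 3^2 + 3 —bump→ 4^2 + 4 = 20 —(−1)→ 19
19 —HB4→ 4^2 + 3 —bump→ 5^2 + 3 = 28 —(−1)→ 27
27 —HB5→ 5^2 + 2 —bump→ 6^2 + 2 = 38 —(−1)→ 37
37 —HB6→ 6^2 + 1 —bump→ 7^2 + 1 = 50 —(−1)→ 49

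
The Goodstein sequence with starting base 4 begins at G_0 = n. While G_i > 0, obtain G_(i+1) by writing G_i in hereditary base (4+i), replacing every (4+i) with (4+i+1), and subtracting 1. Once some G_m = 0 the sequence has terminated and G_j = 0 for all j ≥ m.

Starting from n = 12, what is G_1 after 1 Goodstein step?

14

base 4: 12 = 3·4; at 5: 3·5 = 15; next = 14
base 5: 14 = 2·5 + 4; at 6: 2·6 + 4 = 16; next = 15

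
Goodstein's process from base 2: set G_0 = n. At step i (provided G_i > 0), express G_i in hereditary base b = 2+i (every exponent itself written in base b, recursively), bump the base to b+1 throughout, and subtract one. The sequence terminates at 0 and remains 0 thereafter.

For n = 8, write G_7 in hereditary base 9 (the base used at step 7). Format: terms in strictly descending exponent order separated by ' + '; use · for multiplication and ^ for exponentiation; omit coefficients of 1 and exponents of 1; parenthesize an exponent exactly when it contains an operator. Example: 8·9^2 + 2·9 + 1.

8 —HB2→ 2^(2 + 1) —bump→ 3^(3 + 1) = 81 —(−1)→ 80
80 —HB3→ 2·3^3 + 2·3^2 + 2·3 + 2 —bump→ 2·4^4 + 2·4^2 + 2·4 + 2 = 554 —(−1)→ 553
553 —HB4→ 2·4^4 + 2·4^2 + 2·4 + 1 —bump→ 2·5^5 + 2·5^2 + 2·5 + 1 = 6311 —(−1)→ 6310
6310 —HB5→ 2·5^5 + 2·5^2 + 2·5 —bump→ 2·6^6 + 2·6^2 + 2·6 = 93396 —(−1)→ 93395
93395 —HB6→ 2·6^6 + 2·6^2 + 6 + 5 —bump→ 2·7^7 + 2·7^2 + 7 + 5 = 1647196 —(−1)→ 1647195
1647195 —HB7→ 2·7^7 + 2·7^2 + 7 + 4 —bump→ 2·8^8 + 2·8^2 + 8 + 4 = 33554572 —(−1)→ 33554571
33554571 —HB8→ 2·8^8 + 2·8^2 + 8 + 3 —bump→ 2·9^9 + 2·9^2 + 9 + 3 = 774841152 —(−1)→ 774841151

2·9^9 + 2·9^2 + 9 + 2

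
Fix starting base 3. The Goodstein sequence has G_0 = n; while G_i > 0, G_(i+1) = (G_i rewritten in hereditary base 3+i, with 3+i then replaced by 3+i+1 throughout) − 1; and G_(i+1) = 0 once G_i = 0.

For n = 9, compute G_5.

[0] 9 ≡ 3^2 (base 3). Lift 4: 16. −1: 15.
[1] 15 ≡ 3·4 + 3 (base 4). Lift 5: 18. −1: 17.
[2] 17 ≡ 3·5 + 2 (base 5). Lift 6: 20. −1: 19.
[3] 19 ≡ 3·6 + 1 (base 6). Lift 7: 22. −1: 21.
[4] 21 ≡ 3·7 (base 7). Lift 8: 24. −1: 23.

23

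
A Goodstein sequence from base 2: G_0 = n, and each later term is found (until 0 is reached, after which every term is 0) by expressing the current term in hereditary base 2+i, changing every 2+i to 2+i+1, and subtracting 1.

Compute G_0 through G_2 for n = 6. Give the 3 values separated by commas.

6 —HB2→ 2^2 + 2 —bump→ 3^3 + 3 = 30 —(−1)→ 29
29 —HB3→ 3^3 + 2 —bump→ 4^4 + 2 = 258 —(−1)→ 257

6, 29, 257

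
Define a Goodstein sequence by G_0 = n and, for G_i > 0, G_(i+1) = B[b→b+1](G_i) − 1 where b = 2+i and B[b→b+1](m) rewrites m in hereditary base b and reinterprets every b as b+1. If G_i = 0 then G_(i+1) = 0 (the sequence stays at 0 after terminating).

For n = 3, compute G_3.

2

G_0 = 3. HB_2(3) = 2 + 1. Bump = 4. G_1 = 3.
G_1 = 3. HB_3(3) = 3. Bump = 4. G_2 = 3.
G_2 = 3. HB_4(3) = 3. Bump = 3. G_3 = 2.
G_3 = 2. HB_5(2) = 2. Bump = 2. G_4 = 1.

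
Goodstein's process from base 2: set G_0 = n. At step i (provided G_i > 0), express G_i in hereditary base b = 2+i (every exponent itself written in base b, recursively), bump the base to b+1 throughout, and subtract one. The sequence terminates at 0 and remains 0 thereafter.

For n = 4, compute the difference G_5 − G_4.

4 —HB2→ 2^2 —bump→ 3^3 = 27 —(−1)→ 26
26 —HB3→ 2·3^2 + 2·3 + 2 —bump→ 2·4^2 + 2·4 + 2 = 42 —(−1)→ 41
41 —HB4→ 2·4^2 + 2·4 + 1 —bump→ 2·5^2 + 2·5 + 1 = 61 —(−1)→ 60
60 —HB5→ 2·5^2 + 2·5 —bump→ 2·6^2 + 2·6 = 84 —(−1)→ 83
83 —HB6→ 2·6^2 + 6 + 5 —bump→ 2·7^2 + 7 + 5 = 110 —(−1)→ 109

26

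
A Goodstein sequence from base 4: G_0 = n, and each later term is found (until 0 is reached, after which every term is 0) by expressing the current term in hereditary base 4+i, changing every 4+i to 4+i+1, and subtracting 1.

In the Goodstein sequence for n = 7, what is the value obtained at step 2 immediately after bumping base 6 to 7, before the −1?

G_0 = 7. HB_4(7) = 4 + 3. Bump = 8. G_1 = 7.
G_1 = 7. HB_5(7) = 5 + 2. Bump = 8. G_2 = 7.

8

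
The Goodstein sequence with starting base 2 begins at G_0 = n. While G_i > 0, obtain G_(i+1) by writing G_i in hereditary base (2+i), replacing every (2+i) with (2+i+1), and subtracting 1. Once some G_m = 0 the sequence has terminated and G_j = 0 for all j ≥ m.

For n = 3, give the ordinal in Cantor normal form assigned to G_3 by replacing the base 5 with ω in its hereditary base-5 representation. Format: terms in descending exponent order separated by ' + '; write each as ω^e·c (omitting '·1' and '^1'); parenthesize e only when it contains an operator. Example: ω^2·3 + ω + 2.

[0] 3 ≡ 2 + 1 (base 2). Lift 3: 4. −1: 3.
[1] 3 ≡ 3 (base 3). Lift 4: 4. −1: 3.
[2] 3 ≡ 3 (base 4). Lift 5: 3. −1: 2.
[3] 2 ≡ 2 (base 5). Lift 6: 2. −1: 1.

2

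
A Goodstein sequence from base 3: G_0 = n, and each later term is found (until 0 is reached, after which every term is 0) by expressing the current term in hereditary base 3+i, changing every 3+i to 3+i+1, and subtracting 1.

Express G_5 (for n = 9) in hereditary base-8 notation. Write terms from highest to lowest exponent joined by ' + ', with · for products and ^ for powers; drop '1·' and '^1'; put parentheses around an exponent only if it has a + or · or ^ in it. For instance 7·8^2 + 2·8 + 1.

2·8 + 7

[0] 9 ≡ 3^2 (base 3). Lift 4: 16. −1: 15.
[1] 15 ≡ 3·4 + 3 (base 4). Lift 5: 18. −1: 17.
[2] 17 ≡ 3·5 + 2 (base 5). Lift 6: 20. −1: 19.
[3] 19 ≡ 3·6 + 1 (base 6). Lift 7: 22. −1: 21.
[4] 21 ≡ 3·7 (base 7). Lift 8: 24. −1: 23.
[5] 23 ≡ 2·8 + 7 (base 8). Lift 9: 25. −1: 24.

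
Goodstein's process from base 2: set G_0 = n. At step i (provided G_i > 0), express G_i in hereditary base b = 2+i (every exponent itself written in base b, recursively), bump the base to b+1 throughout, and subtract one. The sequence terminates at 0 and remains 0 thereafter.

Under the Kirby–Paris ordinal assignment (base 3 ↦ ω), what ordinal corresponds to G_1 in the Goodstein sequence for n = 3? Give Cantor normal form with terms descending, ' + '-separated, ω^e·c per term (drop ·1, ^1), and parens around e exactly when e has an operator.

3 —HB2→ 2 + 1 —bump→ 3 + 1 = 4 —(−1)→ 3
3 —HB3→ 3 —bump→ 4 = 4 —(−1)→ 3

ω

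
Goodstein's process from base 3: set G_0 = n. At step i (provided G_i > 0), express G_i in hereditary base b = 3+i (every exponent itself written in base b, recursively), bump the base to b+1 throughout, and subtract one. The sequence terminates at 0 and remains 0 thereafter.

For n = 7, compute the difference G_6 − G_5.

0

step 0: 7 = 2·3 + 1; sub 4 for 3: 2·4 + 1; = 9; G_1 = 9−1 = 8
step 1: 8 = 2·4; sub 5 for 4: 2·5; = 10; G_2 = 10−1 = 9
step 2: 9 = 5 + 4; sub 6 for 5: 6 + 4; = 10; G_3 = 10−1 = 9
step 3: 9 = 6 + 3; sub 7 for 6: 7 + 3; = 10; G_4 = 10−1 = 9
step 4: 9 = 7 + 2; sub 8 for 7: 8 + 2; = 10; G_5 = 10−1 = 9
step 5: 9 = 8 + 1; sub 9 for 8: 9 + 1; = 10; G_6 = 10−1 = 9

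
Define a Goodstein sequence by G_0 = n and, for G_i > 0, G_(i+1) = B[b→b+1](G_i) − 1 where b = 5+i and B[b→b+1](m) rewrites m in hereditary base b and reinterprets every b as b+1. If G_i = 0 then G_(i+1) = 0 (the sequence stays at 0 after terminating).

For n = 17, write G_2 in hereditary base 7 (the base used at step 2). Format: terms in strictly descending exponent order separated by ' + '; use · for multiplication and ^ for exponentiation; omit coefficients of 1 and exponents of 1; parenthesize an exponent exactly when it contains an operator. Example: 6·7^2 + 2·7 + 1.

3·7

(0) 17|_5 = 3·5 + 2 ↦ 3·6 + 2|_6 = 20 ⇒ 19
(1) 19|_6 = 3·6 + 1 ↦ 3·7 + 1|_7 = 22 ⇒ 21
(2) 21|_7 = 3·7 ↦ 3·8|_8 = 24 ⇒ 23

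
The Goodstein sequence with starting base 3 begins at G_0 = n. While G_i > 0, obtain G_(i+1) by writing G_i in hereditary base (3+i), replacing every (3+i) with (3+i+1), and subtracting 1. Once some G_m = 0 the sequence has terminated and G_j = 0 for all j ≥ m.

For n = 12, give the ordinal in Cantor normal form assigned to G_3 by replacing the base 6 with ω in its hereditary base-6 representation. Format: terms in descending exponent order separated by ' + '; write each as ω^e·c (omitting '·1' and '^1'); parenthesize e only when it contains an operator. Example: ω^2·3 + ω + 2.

ω^2 + 1

G_0=12  [base 3] 3^2 + 3  →[3↦4]→  4^2 + 4 = 20  −1 ⇒ G_1=19
G_1=19  [base 4] 4^2 + 3  →[4↦5]→  5^2 + 3 = 28  −1 ⇒ G_2=27
G_2=27  [base 5] 5^2 + 2  →[5↦6]→  6^2 + 2 = 38  −1 ⇒ G_3=37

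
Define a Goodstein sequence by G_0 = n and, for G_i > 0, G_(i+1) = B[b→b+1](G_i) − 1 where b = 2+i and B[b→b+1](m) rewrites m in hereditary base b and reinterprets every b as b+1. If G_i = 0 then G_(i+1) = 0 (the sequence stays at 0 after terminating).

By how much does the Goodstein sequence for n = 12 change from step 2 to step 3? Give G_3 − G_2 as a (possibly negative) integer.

G_0 = 12. HB_2(12) = 2^(2 + 1) + 2^2. Bump = 108. G_1 = 107.
G_1 = 107. HB_3(107) = 3^(3 + 1) + 2·3^2 + 2·3 + 2. Bump = 1066. G_2 = 1065.
G_2 = 1065. HB_4(1065) = 4^(4 + 1) + 2·4^2 + 2·4 + 1. Bump = 15686. G_3 = 15685.

14620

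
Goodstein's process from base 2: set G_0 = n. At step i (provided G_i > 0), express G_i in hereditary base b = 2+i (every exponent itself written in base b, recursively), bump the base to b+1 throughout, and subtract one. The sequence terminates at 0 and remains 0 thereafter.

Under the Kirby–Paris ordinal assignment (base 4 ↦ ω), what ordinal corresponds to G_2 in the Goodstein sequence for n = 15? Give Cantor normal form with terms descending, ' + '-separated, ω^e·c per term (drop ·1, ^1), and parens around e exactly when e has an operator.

ω^(ω + 1) + ω^ω + 3

(0) 15|_2 = 2^(2 + 1) + 2^2 + 2 + 1 ↦ 3^(3 + 1) + 3^3 + 3 + 1|_3 = 112 ⇒ 111
(1) 111|_3 = 3^(3 + 1) + 3^3 + 3 ↦ 4^(4 + 1) + 4^4 + 4|_4 = 1284 ⇒ 1283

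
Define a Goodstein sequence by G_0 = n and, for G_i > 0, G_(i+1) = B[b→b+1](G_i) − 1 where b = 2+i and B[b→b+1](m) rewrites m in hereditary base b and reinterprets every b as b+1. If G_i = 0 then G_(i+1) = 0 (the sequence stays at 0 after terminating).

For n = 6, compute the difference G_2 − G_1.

(0) 6|_2 = 2^2 + 2 ↦ 3^3 + 3|_3 = 30 ⇒ 29
(1) 29|_3 = 3^3 + 2 ↦ 4^4 + 2|_4 = 258 ⇒ 257

228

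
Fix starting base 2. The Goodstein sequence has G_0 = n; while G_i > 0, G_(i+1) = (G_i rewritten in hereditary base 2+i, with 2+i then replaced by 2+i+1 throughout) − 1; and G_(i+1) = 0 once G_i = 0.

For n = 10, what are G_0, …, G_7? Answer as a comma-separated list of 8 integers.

10, 83, 1025, 15625, 279935, 4215754, 84073323, 1937434592

base 2: 10 = 2^(2 + 1) + 2; at 3: 3^(3 + 1) + 3 = 84; next = 83
base 3: 83 = 3^(3 + 1) + 2; at 4: 4^(4 + 1) + 2 = 1026; next = 1025
base 4: 1025 = 4^(4 + 1) + 1; at 5: 5^(5 + 1) + 1 = 15626; next = 15625
base 5: 15625 = 5^(5 + 1); at 6: 6^(6 + 1) = 279936; next = 279935
base 6: 279935 = 5·6^6 + 5·6^5 + 5·6^4 + 5·6^3 + 5·6^2 + 5·6 + 5; at 7: 5·7^7 + 5·7^5 + 5·7^4 + 5·7^3 + 5·7^2 + 5·7 + 5 = 4215755; next = 4215754
base 7: 4215754 = 5·7^7 + 5·7^5 + 5·7^4 + 5·7^3 + 5·7^2 + 5·7 + 4; at 8: 5·8^8 + 5·8^5 + 5·8^4 + 5·8^3 + 5·8^2 + 5·8 + 4 = 84073324; next = 84073323
base 8: 84073323 = 5·8^8 + 5·8^5 + 5·8^4 + 5·8^3 + 5·8^2 + 5·8 + 3; at 9: 5·9^9 + 5·9^5 + 5·9^4 + 5·9^3 + 5·9^2 + 5·9 + 3 = 1937434593; next = 1937434592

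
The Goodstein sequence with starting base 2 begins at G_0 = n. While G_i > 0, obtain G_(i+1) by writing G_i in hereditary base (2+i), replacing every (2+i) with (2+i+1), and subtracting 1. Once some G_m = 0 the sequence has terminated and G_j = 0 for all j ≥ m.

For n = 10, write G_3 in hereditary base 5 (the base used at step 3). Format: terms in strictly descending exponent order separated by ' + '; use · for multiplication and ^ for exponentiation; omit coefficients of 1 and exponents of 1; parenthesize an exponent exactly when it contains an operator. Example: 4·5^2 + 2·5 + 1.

5^(5 + 1)

G_0=10  [base 2] 2^(2 + 1) + 2  →[2↦3]→  3^(3 + 1) + 3 = 84  −1 ⇒ G_1=83
G_1=83  [base 3] 3^(3 + 1) + 2  →[3↦4]→  4^(4 + 1) + 2 = 1026  −1 ⇒ G_2=1025
G_2=1025  [base 4] 4^(4 + 1) + 1  →[4↦5]→  5^(5 + 1) + 1 = 15626  −1 ⇒ G_3=15625
G_3=15625  [base 5] 5^(5 + 1)  →[5↦6]→  6^(6 + 1) = 279936  −1 ⇒ G_4=279935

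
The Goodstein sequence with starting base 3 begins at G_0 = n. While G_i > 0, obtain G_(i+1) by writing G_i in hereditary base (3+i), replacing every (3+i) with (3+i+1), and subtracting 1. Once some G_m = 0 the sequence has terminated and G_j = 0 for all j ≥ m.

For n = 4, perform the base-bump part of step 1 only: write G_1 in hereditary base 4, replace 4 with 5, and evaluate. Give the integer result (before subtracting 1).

G_0 = 4. HB_3(4) = 3 + 1. Bump = 5. G_1 = 4.
G_1 = 4. HB_4(4) = 4. Bump = 5. G_2 = 4.

5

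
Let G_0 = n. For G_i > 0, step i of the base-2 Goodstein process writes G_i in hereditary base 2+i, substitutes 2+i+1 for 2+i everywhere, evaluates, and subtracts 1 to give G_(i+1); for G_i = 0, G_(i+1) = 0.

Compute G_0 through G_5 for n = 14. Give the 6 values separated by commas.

14, 110, 1281, 18750, 326591, 5862840

step 0: 14 = 2^(2 + 1) + 2^2 + 2; sub 3 for 2: 3^(3 + 1) + 3^3 + 3; = 111; G_1 = 111−1 = 110
step 1: 110 = 3^(3 + 1) + 3^3 + 2; sub 4 for 3: 4^(4 + 1) + 4^4 + 2; = 1282; G_2 = 1282−1 = 1281
step 2: 1281 = 4^(4 + 1) + 4^4 + 1; sub 5 for 4: 5^(5 + 1) + 5^5 + 1; = 18751; G_3 = 18751−1 = 18750
step 3: 18750 = 5^(5 + 1) + 5^5; sub 6 for 5: 6^(6 + 1) + 6^6; = 326592; G_4 = 326592−1 = 326591
step 4: 326591 = 6^(6 + 1) + 5·6^5 + 5·6^4 + 5·6^3 + 5·6^2 + 5·6 + 5; sub 7 for 6: 7^(7 + 1) + 5·7^5 + 5·7^4 + 5·7^3 + 5·7^2 + 5·7 + 5; = 5862841; G_5 = 5862841−1 = 5862840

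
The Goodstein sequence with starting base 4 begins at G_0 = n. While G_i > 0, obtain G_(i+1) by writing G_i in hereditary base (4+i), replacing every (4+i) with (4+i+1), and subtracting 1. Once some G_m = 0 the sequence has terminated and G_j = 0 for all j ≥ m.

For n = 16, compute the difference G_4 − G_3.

[0] 16 ≡ 4^2 (base 4). Lift 5: 25. −1: 24.
[1] 24 ≡ 4·5 + 4 (base 5). Lift 6: 28. −1: 27.
[2] 27 ≡ 4·6 + 3 (base 6). Lift 7: 31. −1: 30.
[3] 30 ≡ 4·7 + 2 (base 7). Lift 8: 34. −1: 33.

3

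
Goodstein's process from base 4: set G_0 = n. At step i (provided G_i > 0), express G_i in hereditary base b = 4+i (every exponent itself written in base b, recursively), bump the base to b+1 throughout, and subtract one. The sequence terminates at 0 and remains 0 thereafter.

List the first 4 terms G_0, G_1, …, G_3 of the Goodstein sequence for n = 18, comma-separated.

18, 26, 36, 48

(0) 18|_4 = 4^2 + 2 ↦ 5^2 + 2|_5 = 27 ⇒ 26
(1) 26|_5 = 5^2 + 1 ↦ 6^2 + 1|_6 = 37 ⇒ 36
(2) 36|_6 = 6^2 ↦ 7^2|_7 = 49 ⇒ 48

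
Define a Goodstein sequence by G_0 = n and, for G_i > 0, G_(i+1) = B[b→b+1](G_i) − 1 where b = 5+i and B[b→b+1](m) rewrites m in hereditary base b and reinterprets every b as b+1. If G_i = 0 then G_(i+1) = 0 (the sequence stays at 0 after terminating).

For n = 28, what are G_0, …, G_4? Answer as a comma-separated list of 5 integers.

28, 38, 50, 64, 80

step 0: 28 = 5^2 + 3; sub 6 for 5: 6^2 + 3; = 39; G_1 = 39−1 = 38
step 1: 38 = 6^2 + 2; sub 7 for 6: 7^2 + 2; = 51; G_2 = 51−1 = 50
step 2: 50 = 7^2 + 1; sub 8 for 7: 8^2 + 1; = 65; G_3 = 65−1 = 64
step 3: 64 = 8^2; sub 9 for 8: 9^2; = 81; G_4 = 81−1 = 80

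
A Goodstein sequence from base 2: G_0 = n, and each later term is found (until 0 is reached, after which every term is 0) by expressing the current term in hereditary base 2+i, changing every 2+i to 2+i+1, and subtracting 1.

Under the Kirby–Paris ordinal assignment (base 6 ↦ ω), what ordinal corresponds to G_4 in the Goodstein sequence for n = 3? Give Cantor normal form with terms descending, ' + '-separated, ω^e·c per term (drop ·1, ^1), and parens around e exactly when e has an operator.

3 —HB2→ 2 + 1 —bump→ 3 + 1 = 4 —(−1)→ 3
3 —HB3→ 3 —bump→ 4 = 4 —(−1)→ 3
3 —HB4→ 3 —bump→ 3 = 3 —(−1)→ 2
2 —HB5→ 2 —bump→ 2 = 2 —(−1)→ 1
1 —HB6→ 1 —bump→ 1 = 1 —(−1)→ 0

1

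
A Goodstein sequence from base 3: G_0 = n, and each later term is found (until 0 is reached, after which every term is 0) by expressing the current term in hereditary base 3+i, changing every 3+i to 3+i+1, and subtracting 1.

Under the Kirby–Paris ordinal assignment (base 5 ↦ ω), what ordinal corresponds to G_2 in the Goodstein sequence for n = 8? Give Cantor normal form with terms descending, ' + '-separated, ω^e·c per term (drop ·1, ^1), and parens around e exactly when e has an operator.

step 0: 8 = 2·3 + 2; sub 4 for 3: 2·4 + 2; = 10; G_1 = 10−1 = 9
step 1: 9 = 2·4 + 1; sub 5 for 4: 2·5 + 1; = 11; G_2 = 11−1 = 10

ω·2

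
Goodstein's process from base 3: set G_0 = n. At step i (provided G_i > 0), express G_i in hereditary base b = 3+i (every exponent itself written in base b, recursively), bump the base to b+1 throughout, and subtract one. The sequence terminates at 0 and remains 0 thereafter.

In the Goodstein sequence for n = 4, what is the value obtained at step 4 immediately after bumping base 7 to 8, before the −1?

step 0: 4 = 3 + 1; sub 4 for 3: 4 + 1; = 5; G_1 = 5−1 = 4
step 1: 4 = 4; sub 5 for 4: 5; = 5; G_2 = 5−1 = 4
step 2: 4 = 4; sub 6 for 5: 4; = 4; G_3 = 4−1 = 3
step 3: 3 = 3; sub 7 for 6: 3; = 3; G_4 = 3−1 = 2
step 4: 2 = 2; sub 8 for 7: 2; = 2; G_5 = 2−1 = 1

2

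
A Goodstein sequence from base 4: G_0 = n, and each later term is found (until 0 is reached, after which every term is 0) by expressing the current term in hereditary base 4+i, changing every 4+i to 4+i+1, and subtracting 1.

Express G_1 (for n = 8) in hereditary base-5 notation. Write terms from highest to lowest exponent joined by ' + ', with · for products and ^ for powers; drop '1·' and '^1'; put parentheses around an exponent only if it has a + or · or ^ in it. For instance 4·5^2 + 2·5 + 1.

G_0 = 8. HB_4(8) = 2·4. Bump = 10. G_1 = 9.
G_1 = 9. HB_5(9) = 5 + 4. Bump = 10. G_2 = 9.

5 + 4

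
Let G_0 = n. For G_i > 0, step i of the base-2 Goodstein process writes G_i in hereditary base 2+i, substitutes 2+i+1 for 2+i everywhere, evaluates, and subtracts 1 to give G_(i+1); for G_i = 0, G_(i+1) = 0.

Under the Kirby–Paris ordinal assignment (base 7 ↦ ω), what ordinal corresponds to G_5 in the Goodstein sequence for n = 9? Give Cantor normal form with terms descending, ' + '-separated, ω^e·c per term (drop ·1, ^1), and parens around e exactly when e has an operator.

ω^ω·3 + ω^3·3 + ω^2·3 + ω·3

G_0 = 9. HB_2(9) = 2^(2 + 1) + 1. Bump = 82. G_1 = 81.
G_1 = 81. HB_3(81) = 3^(3 + 1). Bump = 1024. G_2 = 1023.
G_2 = 1023. HB_4(1023) = 3·4^4 + 3·4^3 + 3·4^2 + 3·4 + 3. Bump = 9843. G_3 = 9842.
G_3 = 9842. HB_5(9842) = 3·5^5 + 3·5^3 + 3·5^2 + 3·5 + 2. Bump = 140744. G_4 = 140743.
G_4 = 140743. HB_6(140743) = 3·6^6 + 3·6^3 + 3·6^2 + 3·6 + 1. Bump = 2471827. G_5 = 2471826.
G_5 = 2471826. HB_7(2471826) = 3·7^7 + 3·7^3 + 3·7^2 + 3·7. Bump = 50333400. G_6 = 50333399.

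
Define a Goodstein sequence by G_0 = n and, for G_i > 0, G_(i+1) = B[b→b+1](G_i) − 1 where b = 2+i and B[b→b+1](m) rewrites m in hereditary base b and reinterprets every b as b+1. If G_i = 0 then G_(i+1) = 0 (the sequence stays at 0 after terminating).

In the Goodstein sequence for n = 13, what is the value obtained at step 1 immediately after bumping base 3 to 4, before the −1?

1280

(0) 13|_2 = 2^(2 + 1) + 2^2 + 1 ↦ 3^(3 + 1) + 3^3 + 1|_3 = 109 ⇒ 108
(1) 108|_3 = 3^(3 + 1) + 3^3 ↦ 4^(4 + 1) + 4^4|_4 = 1280 ⇒ 1279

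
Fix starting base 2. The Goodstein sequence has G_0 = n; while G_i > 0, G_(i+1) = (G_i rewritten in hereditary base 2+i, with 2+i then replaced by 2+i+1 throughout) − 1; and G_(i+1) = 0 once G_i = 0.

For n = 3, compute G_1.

step 0: 3 = 2 + 1; sub 3 for 2: 3 + 1; = 4; G_1 = 4−1 = 3
step 1: 3 = 3; sub 4 for 3: 4; = 4; G_2 = 4−1 = 3

3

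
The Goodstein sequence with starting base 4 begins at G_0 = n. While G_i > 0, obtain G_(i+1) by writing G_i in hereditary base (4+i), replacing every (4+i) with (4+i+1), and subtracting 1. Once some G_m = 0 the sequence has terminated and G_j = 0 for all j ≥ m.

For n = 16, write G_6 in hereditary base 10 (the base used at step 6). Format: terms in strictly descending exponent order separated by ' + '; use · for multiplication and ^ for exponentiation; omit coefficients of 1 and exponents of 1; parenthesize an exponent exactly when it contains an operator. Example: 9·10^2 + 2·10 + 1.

3·10 + 9

[0] 16 ≡ 4^2 (base 4). Lift 5: 25. −1: 24.
[1] 24 ≡ 4·5 + 4 (base 5). Lift 6: 28. −1: 27.
[2] 27 ≡ 4·6 + 3 (base 6). Lift 7: 31. −1: 30.
[3] 30 ≡ 4·7 + 2 (base 7). Lift 8: 34. −1: 33.
[4] 33 ≡ 4·8 + 1 (base 8). Lift 9: 37. −1: 36.
[5] 36 ≡ 4·9 (base 9). Lift 10: 40. −1: 39.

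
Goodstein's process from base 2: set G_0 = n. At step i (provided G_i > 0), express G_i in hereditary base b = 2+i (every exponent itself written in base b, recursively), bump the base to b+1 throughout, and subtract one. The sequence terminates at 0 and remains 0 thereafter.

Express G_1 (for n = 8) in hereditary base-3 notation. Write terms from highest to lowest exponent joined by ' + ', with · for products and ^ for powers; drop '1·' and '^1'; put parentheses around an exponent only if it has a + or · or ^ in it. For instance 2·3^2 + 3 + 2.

i=0: 8 = 2^(2 + 1) (b=2); 2→3: 3^(3 + 1) = 81; 81−1 = 80
i=1: 80 = 2·3^3 + 2·3^2 + 2·3 + 2 (b=3); 3→4: 2·4^4 + 2·4^2 + 2·4 + 2 = 554; 554−1 = 553

2·3^3 + 2·3^2 + 2·3 + 2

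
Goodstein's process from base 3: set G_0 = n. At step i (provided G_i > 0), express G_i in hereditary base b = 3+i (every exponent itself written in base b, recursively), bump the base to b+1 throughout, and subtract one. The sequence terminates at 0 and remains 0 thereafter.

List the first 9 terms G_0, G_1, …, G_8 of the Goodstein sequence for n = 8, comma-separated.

8, 9, 10, 11, 11, 11, 11, 11, 11

G_0=8  [base 3] 2·3 + 2  →[3↦4]→  2·4 + 2 = 10  −1 ⇒ G_1=9
G_1=9  [base 4] 2·4 + 1  →[4↦5]→  2·5 + 1 = 11  −1 ⇒ G_2=10
G_2=10  [base 5] 2·5  →[5↦6]→  2·6 = 12  −1 ⇒ G_3=11
G_3=11  [base 6] 6 + 5  →[6↦7]→  7 + 5 = 12  −1 ⇒ G_4=11
G_4=11  [base 7] 7 + 4  →[7↦8]→  8 + 4 = 12  −1 ⇒ G_5=11
G_5=11  [base 8] 8 + 3  →[8↦9]→  9 + 3 = 12  −1 ⇒ G_6=11
G_6=11  [base 9] 9 + 2  →[9↦10]→  10 + 2 = 12  −1 ⇒ G_7=11
G_7=11  [base 10] 10 + 1  →[10↦11]→  11 + 1 = 12  −1 ⇒ G_8=11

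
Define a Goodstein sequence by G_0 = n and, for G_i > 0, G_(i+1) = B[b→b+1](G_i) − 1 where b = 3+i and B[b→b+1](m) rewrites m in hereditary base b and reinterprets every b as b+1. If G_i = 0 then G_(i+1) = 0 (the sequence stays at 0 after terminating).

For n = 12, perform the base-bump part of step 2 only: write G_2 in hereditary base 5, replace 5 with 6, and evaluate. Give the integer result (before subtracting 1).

38

[0] 12 ≡ 3^2 + 3 (base 3). Lift 4: 20. −1: 19.
[1] 19 ≡ 4^2 + 3 (base 4). Lift 5: 28. −1: 27.
[2] 27 ≡ 5^2 + 2 (base 5). Lift 6: 38. −1: 37.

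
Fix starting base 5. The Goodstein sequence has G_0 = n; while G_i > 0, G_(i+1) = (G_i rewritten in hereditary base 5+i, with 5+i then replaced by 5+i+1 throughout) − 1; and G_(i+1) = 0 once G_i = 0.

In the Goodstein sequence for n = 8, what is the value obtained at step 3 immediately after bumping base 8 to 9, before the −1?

9

(0) 8|_5 = 5 + 3 ↦ 6 + 3|_6 = 9 ⇒ 8
(1) 8|_6 = 6 + 2 ↦ 7 + 2|_7 = 9 ⇒ 8
(2) 8|_7 = 7 + 1 ↦ 8 + 1|_8 = 9 ⇒ 8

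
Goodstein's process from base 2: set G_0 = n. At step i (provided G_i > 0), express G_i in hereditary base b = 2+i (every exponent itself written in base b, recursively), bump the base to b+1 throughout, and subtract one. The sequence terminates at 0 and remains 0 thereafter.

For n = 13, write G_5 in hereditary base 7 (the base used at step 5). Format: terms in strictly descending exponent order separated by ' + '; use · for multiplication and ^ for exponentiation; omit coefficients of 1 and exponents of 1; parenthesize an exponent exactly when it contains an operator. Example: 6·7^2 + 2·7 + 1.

7^(7 + 1) + 3·7^3 + 3·7^2 + 3·7

i=0: 13 = 2^(2 + 1) + 2^2 + 1 (b=2); 2→3: 3^(3 + 1) + 3^3 + 1 = 109; 109−1 = 108
i=1: 108 = 3^(3 + 1) + 3^3 (b=3); 3→4: 4^(4 + 1) + 4^4 = 1280; 1280−1 = 1279
i=2: 1279 = 4^(4 + 1) + 3·4^3 + 3·4^2 + 3·4 + 3 (b=4); 4→5: 5^(5 + 1) + 3·5^3 + 3·5^2 + 3·5 + 3 = 16093; 16093−1 = 16092
i=3: 16092 = 5^(5 + 1) + 3·5^3 + 3·5^2 + 3·5 + 2 (b=5); 5→6: 6^(6 + 1) + 3·6^3 + 3·6^2 + 3·6 + 2 = 280712; 280712−1 = 280711
i=4: 280711 = 6^(6 + 1) + 3·6^3 + 3·6^2 + 3·6 + 1 (b=6); 6→7: 7^(7 + 1) + 3·7^3 + 3·7^2 + 3·7 + 1 = 5765999; 5765999−1 = 5765998
i=5: 5765998 = 7^(7 + 1) + 3·7^3 + 3·7^2 + 3·7 (b=7); 7→8: 8^(8 + 1) + 3·8^3 + 3·8^2 + 3·8 = 134219480; 134219480−1 = 134219479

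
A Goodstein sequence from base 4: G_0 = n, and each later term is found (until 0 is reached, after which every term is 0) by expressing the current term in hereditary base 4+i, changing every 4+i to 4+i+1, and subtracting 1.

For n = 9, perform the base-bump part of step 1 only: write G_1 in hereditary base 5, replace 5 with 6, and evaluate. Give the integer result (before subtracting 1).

12

9 —HB4→ 2·4 + 1 —bump→ 2·5 + 1 = 11 —(−1)→ 10
10 —HB5→ 2·5 —bump→ 2·6 = 12 —(−1)→ 11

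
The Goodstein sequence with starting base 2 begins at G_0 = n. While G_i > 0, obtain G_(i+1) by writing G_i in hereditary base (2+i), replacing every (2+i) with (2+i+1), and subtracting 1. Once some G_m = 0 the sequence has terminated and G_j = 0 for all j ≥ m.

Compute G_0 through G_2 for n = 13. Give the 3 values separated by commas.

13, 108, 1279

(0) 13|_2 = 2^(2 + 1) + 2^2 + 1 ↦ 3^(3 + 1) + 3^3 + 1|_3 = 109 ⇒ 108
(1) 108|_3 = 3^(3 + 1) + 3^3 ↦ 4^(4 + 1) + 4^4|_4 = 1280 ⇒ 1279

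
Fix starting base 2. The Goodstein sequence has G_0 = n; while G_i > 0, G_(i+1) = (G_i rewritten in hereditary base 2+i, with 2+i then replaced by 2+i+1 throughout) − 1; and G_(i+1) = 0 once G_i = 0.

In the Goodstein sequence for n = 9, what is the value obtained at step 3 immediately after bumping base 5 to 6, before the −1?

140744

(0) 9|_2 = 2^(2 + 1) + 1 ↦ 3^(3 + 1) + 1|_3 = 82 ⇒ 81
(1) 81|_3 = 3^(3 + 1) ↦ 4^(4 + 1)|_4 = 1024 ⇒ 1023
(2) 1023|_4 = 3·4^4 + 3·4^3 + 3·4^2 + 3·4 + 3 ↦ 3·5^5 + 3·5^3 + 3·5^2 + 3·5 + 3|_5 = 9843 ⇒ 9842
(3) 9842|_5 = 3·5^5 + 3·5^3 + 3·5^2 + 3·5 + 2 ↦ 3·6^6 + 3·6^3 + 3·6^2 + 3·6 + 2|_6 = 140744 ⇒ 140743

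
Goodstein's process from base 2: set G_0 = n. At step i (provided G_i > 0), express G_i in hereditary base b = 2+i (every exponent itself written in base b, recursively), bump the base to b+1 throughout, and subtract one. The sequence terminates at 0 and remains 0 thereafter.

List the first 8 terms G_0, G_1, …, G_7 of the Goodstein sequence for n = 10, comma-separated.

10, 83, 1025, 15625, 279935, 4215754, 84073323, 1937434592

step 0: 10 = 2^(2 + 1) + 2; sub 3 for 2: 3^(3 + 1) + 3; = 84; G_1 = 84−1 = 83
step 1: 83 = 3^(3 + 1) + 2; sub 4 for 3: 4^(4 + 1) + 2; = 1026; G_2 = 1026−1 = 1025
step 2: 1025 = 4^(4 + 1) + 1; sub 5 for 4: 5^(5 + 1) + 1; = 15626; G_3 = 15626−1 = 15625
step 3: 15625 = 5^(5 + 1); sub 6 for 5: 6^(6 + 1); = 279936; G_4 = 279936−1 = 279935
step 4: 279935 = 5·6^6 + 5·6^5 + 5·6^4 + 5·6^3 + 5·6^2 + 5·6 + 5; sub 7 for 6: 5·7^7 + 5·7^5 + 5·7^4 + 5·7^3 + 5·7^2 + 5·7 + 5; = 4215755; G_5 = 4215755−1 = 4215754
step 5: 4215754 = 5·7^7 + 5·7^5 + 5·7^4 + 5·7^3 + 5·7^2 + 5·7 + 4; sub 8 for 7: 5·8^8 + 5·8^5 + 5·8^4 + 5·8^3 + 5·8^2 + 5·8 + 4; = 84073324; G_6 = 84073324−1 = 84073323
step 6: 84073323 = 5·8^8 + 5·8^5 + 5·8^4 + 5·8^3 + 5·8^2 + 5·8 + 3; sub 9 for 8: 5·9^9 + 5·9^5 + 5·9^4 + 5·9^3 + 5·9^2 + 5·9 + 3; = 1937434593; G_7 = 1937434593−1 = 1937434592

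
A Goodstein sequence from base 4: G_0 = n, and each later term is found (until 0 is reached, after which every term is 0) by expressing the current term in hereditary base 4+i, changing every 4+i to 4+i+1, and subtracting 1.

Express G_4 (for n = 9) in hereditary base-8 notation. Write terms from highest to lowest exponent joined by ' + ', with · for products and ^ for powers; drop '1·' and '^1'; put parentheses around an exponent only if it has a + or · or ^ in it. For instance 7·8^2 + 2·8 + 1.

8 + 3

[0] 9 ≡ 2·4 + 1 (base 4). Lift 5: 11. −1: 10.
[1] 10 ≡ 2·5 (base 5). Lift 6: 12. −1: 11.
[2] 11 ≡ 6 + 5 (base 6). Lift 7: 12. −1: 11.
[3] 11 ≡ 7 + 4 (base 7). Lift 8: 12. −1: 11.
[4] 11 ≡ 8 + 3 (base 8). Lift 9: 12. −1: 11.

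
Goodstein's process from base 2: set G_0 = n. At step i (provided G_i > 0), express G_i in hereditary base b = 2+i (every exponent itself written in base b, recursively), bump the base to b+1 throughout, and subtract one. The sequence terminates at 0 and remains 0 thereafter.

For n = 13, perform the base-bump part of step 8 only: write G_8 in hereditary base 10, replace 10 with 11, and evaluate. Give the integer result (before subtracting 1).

[0] 13 ≡ 2^(2 + 1) + 2^2 + 1 (base 2). Lift 3: 109. −1: 108.
[1] 108 ≡ 3^(3 + 1) + 3^3 (base 3). Lift 4: 1280. −1: 1279.
[2] 1279 ≡ 4^(4 + 1) + 3·4^3 + 3·4^2 + 3·4 + 3 (base 4). Lift 5: 16093. −1: 16092.
[3] 16092 ≡ 5^(5 + 1) + 3·5^3 + 3·5^2 + 3·5 + 2 (base 5). Lift 6: 280712. −1: 280711.
[4] 280711 ≡ 6^(6 + 1) + 3·6^3 + 3·6^2 + 3·6 + 1 (base 6). Lift 7: 5765999. −1: 5765998.
[5] 5765998 ≡ 7^(7 + 1) + 3·7^3 + 3·7^2 + 3·7 (base 7). Lift 8: 134219480. −1: 134219479.
[6] 134219479 ≡ 8^(8 + 1) + 3·8^3 + 3·8^2 + 2·8 + 7 (base 8). Lift 9: 3486786856. −1: 3486786855.
[7] 3486786855 ≡ 9^(9 + 1) + 3·9^3 + 3·9^2 + 2·9 + 6 (base 9). Lift 10: 100000003326. −1: 100000003325.

3138428381104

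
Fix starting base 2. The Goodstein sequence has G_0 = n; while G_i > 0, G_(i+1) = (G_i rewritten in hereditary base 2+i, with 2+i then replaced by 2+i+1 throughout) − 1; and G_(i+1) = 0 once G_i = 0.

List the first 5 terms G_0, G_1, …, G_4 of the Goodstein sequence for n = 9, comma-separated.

9, 81, 1023, 9842, 140743

step 0: 9 = 2^(2 + 1) + 1; sub 3 for 2: 3^(3 + 1) + 1; = 82; G_1 = 82−1 = 81
step 1: 81 = 3^(3 + 1); sub 4 for 3: 4^(4 + 1); = 1024; G_2 = 1024−1 = 1023
step 2: 1023 = 3·4^4 + 3·4^3 + 3·4^2 + 3·4 + 3; sub 5 for 4: 3·5^5 + 3·5^3 + 3·5^2 + 3·5 + 3; = 9843; G_3 = 9843−1 = 9842
step 3: 9842 = 3·5^5 + 3·5^3 + 3·5^2 + 3·5 + 2; sub 6 for 5: 3·6^6 + 3·6^3 + 3·6^2 + 3·6 + 2; = 140744; G_4 = 140744−1 = 140743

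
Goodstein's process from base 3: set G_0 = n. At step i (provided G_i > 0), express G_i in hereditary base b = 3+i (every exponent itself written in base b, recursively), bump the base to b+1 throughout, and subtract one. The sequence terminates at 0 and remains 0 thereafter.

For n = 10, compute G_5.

33

G_0 = 10. HB_3(10) = 3^2 + 1. Bump = 17. G_1 = 16.
G_1 = 16. HB_4(16) = 4^2. Bump = 25. G_2 = 24.
G_2 = 24. HB_5(24) = 4·5 + 4. Bump = 28. G_3 = 27.
G_3 = 27. HB_6(27) = 4·6 + 3. Bump = 31. G_4 = 30.
G_4 = 30. HB_7(30) = 4·7 + 2. Bump = 34. G_5 = 33.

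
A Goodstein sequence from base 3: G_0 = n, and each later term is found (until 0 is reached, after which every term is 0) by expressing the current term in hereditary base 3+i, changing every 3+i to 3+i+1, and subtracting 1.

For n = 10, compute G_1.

16

(0) 10|_3 = 3^2 + 1 ↦ 4^2 + 1|_4 = 17 ⇒ 16
(1) 16|_4 = 4^2 ↦ 5^2|_5 = 25 ⇒ 24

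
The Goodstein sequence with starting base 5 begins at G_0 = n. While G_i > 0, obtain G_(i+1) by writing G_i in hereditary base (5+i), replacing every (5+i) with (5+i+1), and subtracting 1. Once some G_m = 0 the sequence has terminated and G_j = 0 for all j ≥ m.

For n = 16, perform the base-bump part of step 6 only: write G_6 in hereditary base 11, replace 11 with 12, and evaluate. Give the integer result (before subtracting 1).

step 0: 16 = 3·5 + 1; sub 6 for 5: 3·6 + 1; = 19; G_1 = 19−1 = 18
step 1: 18 = 3·6; sub 7 for 6: 3·7; = 21; G_2 = 21−1 = 20
step 2: 20 = 2·7 + 6; sub 8 for 7: 2·8 + 6; = 22; G_3 = 22−1 = 21
step 3: 21 = 2·8 + 5; sub 9 for 8: 2·9 + 5; = 23; G_4 = 23−1 = 22
step 4: 22 = 2·9 + 4; sub 10 for 9: 2·10 + 4; = 24; G_5 = 24−1 = 23
step 5: 23 = 2·10 + 3; sub 11 for 10: 2·11 + 3; = 25; G_6 = 25−1 = 24

26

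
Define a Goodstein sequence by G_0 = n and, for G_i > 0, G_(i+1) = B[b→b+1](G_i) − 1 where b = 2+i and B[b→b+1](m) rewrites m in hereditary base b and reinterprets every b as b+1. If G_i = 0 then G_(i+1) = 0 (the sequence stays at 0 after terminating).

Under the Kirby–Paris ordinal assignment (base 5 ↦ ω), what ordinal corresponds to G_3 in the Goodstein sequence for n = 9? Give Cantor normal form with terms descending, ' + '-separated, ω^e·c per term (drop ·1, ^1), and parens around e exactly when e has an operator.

ω^ω·3 + ω^3·3 + ω^2·3 + ω·3 + 2

G_0=9  [base 2] 2^(2 + 1) + 1  →[2↦3]→  3^(3 + 1) + 1 = 82  −1 ⇒ G_1=81
G_1=81  [base 3] 3^(3 + 1)  →[3↦4]→  4^(4 + 1) = 1024  −1 ⇒ G_2=1023
G_2=1023  [base 4] 3·4^4 + 3·4^3 + 3·4^2 + 3·4 + 3  →[4↦5]→  3·5^5 + 3·5^3 + 3·5^2 + 3·5 + 3 = 9843  −1 ⇒ G_3=9842
G_3=9842  [base 5] 3·5^5 + 3·5^3 + 3·5^2 + 3·5 + 2  →[5↦6]→  3·6^6 + 3·6^3 + 3·6^2 + 3·6 + 2 = 140744  −1 ⇒ G_4=140743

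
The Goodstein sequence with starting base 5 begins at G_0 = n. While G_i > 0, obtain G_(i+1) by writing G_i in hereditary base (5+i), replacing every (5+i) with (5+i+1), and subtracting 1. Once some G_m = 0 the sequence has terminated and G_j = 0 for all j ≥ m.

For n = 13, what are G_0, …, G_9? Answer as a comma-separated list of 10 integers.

i=0: 13 = 2·5 + 3 (b=5); 5→6: 2·6 + 3 = 15; 15−1 = 14
i=1: 14 = 2·6 + 2 (b=6); 6→7: 2·7 + 2 = 16; 16−1 = 15
i=2: 15 = 2·7 + 1 (b=7); 7→8: 2·8 + 1 = 17; 17−1 = 16
i=3: 16 = 2·8 (b=8); 8→9: 2·9 = 18; 18−1 = 17
i=4: 17 = 9 + 8 (b=9); 9→10: 10 + 8 = 18; 18−1 = 17
i=5: 17 = 10 + 7 (b=10); 10→11: 11 + 7 = 18; 18−1 = 17
i=6: 17 = 11 + 6 (b=11); 11→12: 12 + 6 = 18; 18−1 = 17
i=7: 17 = 12 + 5 (b=12); 12→13: 13 + 5 = 18; 18−1 = 17
i=8: 17 = 13 + 4 (b=13); 13→14: 14 + 4 = 18; 18−1 = 17

13, 14, 15, 16, 17, 17, 17, 17, 17, 17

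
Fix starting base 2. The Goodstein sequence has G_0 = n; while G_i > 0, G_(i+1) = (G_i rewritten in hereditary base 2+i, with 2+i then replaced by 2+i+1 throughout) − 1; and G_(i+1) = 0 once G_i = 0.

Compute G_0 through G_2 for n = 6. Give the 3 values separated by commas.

(0) 6|_2 = 2^2 + 2 ↦ 3^3 + 3|_3 = 30 ⇒ 29
(1) 29|_3 = 3^3 + 2 ↦ 4^4 + 2|_4 = 258 ⇒ 257

6, 29, 257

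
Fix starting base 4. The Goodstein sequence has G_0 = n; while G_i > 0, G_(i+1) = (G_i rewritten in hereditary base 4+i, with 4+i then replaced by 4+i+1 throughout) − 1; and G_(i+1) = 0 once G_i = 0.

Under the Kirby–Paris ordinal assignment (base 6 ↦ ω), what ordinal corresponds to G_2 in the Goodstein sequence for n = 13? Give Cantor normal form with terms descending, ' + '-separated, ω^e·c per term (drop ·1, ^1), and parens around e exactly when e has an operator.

13 —HB4→ 3·4 + 1 —bump→ 3·5 + 1 = 16 —(−1)→ 15
15 —HB5→ 3·5 —bump→ 3·6 = 18 —(−1)→ 17
17 —HB6→ 2·6 + 5 —bump→ 2·7 + 5 = 19 —(−1)→ 18

ω·2 + 5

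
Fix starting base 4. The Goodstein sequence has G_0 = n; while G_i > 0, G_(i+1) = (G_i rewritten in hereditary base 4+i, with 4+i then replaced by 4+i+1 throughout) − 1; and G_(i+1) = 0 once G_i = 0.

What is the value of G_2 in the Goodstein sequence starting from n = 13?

step 0: 13 = 3·4 + 1; sub 5 for 4: 3·5 + 1; = 16; G_1 = 16−1 = 15
step 1: 15 = 3·5; sub 6 for 5: 3·6; = 18; G_2 = 18−1 = 17

17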